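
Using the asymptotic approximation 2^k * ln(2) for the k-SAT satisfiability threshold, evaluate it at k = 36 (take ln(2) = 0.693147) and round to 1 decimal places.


Using the asymptotic formula: threshold ~ 2^k * ln(2).
2^36 = 68719476736.
68719476736 * 0.693147 = 47632699141.1.

47632699141.1


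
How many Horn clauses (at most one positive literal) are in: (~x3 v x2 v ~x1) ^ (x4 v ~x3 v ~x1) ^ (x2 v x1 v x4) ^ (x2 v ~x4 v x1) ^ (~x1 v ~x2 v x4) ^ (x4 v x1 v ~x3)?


A Horn clause has at most one positive literal.
Clause 1: 1 positive lit(s) -> Horn
Clause 2: 1 positive lit(s) -> Horn
Clause 3: 3 positive lit(s) -> not Horn
Clause 4: 2 positive lit(s) -> not Horn
Clause 5: 1 positive lit(s) -> Horn
Clause 6: 2 positive lit(s) -> not Horn
Total Horn clauses = 3.

3


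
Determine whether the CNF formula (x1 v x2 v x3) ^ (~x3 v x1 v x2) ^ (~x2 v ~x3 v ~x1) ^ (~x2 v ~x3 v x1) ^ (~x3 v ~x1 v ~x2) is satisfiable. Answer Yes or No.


Check all 8 possible truth assignments.
Number of satisfying assignments found: 4.
The formula is satisfiable.

Yes


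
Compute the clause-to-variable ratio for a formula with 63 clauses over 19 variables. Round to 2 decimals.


Clause-to-variable ratio = clauses / variables.
63 / 19 = 3.32.

3.32


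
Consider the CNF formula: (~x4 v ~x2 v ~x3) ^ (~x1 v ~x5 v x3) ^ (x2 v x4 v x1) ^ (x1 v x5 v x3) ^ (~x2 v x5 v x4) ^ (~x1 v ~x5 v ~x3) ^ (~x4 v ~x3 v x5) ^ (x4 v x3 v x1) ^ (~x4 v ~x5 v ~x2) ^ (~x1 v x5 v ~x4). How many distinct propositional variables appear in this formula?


Identify each distinct variable in the formula.
Variables found: x1, x2, x3, x4, x5.
Total distinct variables = 5.

5


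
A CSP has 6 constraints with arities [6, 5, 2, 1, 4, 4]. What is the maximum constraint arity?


The arities are: 6, 5, 2, 1, 4, 4.
Scan for the maximum value.
Maximum arity = 6.

6


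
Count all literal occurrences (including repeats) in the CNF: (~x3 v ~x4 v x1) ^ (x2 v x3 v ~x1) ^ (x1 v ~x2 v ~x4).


Clause lengths: 3, 3, 3.
Sum = 3 + 3 + 3 = 9.

9


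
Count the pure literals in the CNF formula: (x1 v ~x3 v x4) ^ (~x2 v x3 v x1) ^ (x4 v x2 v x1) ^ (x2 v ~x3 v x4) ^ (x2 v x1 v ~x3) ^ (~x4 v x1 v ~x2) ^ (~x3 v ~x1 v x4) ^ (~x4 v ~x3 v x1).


A pure literal appears in only one polarity across all clauses.
No pure literals found.
Count = 0.

0


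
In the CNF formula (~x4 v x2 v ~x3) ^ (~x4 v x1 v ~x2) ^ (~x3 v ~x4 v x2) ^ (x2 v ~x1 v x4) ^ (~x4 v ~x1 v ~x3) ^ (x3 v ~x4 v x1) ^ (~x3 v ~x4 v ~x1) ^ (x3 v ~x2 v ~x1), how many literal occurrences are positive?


Scan each clause for unnegated literals.
Clause 1: 1 positive; Clause 2: 1 positive; Clause 3: 1 positive; Clause 4: 2 positive; Clause 5: 0 positive; Clause 6: 2 positive; Clause 7: 0 positive; Clause 8: 1 positive.
Total positive literal occurrences = 8.

8


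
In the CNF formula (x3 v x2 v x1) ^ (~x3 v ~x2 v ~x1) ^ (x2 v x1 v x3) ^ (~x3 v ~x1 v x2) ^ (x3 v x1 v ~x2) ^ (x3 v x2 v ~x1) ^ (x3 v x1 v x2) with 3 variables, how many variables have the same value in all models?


Find all satisfying assignments: 3 model(s).
Check which variables have the same value in every model.
No variable is fixed across all models.
Backbone size = 0.

0


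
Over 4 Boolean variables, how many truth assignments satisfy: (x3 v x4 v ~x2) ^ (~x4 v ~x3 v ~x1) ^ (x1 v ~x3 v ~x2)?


Enumerate all 16 truth assignments over 4 variables.
Test each against every clause.
Satisfying assignments found: 10.

10


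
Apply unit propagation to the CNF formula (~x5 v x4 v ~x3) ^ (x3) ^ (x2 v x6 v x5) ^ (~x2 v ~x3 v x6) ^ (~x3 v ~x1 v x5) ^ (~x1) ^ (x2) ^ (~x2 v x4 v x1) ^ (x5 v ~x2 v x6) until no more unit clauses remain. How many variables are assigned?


Unit propagation repeatedly assigns the literal in any unit clause, then simplifies.
Assignments in order: x3 = T, x1 = F, x2 = T, x6 = T, x4 = T.
No further unit clauses remain.
Total variables assigned = 5.

5


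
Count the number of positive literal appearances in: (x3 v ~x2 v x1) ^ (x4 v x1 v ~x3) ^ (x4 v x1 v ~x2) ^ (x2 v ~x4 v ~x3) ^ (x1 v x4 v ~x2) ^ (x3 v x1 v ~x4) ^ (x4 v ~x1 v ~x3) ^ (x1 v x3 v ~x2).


Scan each clause for unnegated literals.
Clause 1: 2 positive; Clause 2: 2 positive; Clause 3: 2 positive; Clause 4: 1 positive; Clause 5: 2 positive; Clause 6: 2 positive; Clause 7: 1 positive; Clause 8: 2 positive.
Total positive literal occurrences = 14.

14


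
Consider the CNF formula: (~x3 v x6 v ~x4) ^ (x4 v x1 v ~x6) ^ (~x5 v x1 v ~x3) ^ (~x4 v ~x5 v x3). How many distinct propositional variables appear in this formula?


Identify each distinct variable in the formula.
Variables found: x1, x3, x4, x5, x6.
Total distinct variables = 5.

5


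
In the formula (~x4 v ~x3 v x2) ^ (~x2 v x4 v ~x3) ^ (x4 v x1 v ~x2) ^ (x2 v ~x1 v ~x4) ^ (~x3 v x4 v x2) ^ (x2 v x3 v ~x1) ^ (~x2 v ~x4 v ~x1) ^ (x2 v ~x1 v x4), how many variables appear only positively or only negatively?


A pure literal appears in only one polarity across all clauses.
No pure literals found.
Count = 0.

0


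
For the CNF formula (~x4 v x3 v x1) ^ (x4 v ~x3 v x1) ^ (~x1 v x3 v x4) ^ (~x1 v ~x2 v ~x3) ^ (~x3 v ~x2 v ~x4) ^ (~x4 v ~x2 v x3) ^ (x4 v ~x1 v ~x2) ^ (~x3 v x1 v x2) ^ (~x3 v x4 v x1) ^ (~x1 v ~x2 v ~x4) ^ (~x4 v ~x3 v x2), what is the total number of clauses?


Each group enclosed in parentheses joined by ^ is one clause.
Counting the conjuncts: 11 clauses.

11


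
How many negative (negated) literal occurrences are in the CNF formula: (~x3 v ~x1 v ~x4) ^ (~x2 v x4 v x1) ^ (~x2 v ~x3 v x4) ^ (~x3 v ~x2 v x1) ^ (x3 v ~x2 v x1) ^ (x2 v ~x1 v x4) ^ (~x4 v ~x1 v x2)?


Scan each clause for negated literals.
Clause 1: 3 negative; Clause 2: 1 negative; Clause 3: 2 negative; Clause 4: 2 negative; Clause 5: 1 negative; Clause 6: 1 negative; Clause 7: 2 negative.
Total negative literal occurrences = 12.

12


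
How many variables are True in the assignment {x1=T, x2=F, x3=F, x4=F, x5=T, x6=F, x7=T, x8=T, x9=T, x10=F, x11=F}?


The weight is the number of variables assigned True.
True variables: x1, x5, x7, x8, x9.
Weight = 5.

5


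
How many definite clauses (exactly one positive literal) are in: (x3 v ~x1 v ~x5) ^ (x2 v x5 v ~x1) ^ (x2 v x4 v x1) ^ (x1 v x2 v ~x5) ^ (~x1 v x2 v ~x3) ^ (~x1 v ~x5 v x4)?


A definite clause has exactly one positive literal.
Clause 1: 1 positive -> definite
Clause 2: 2 positive -> not definite
Clause 3: 3 positive -> not definite
Clause 4: 2 positive -> not definite
Clause 5: 1 positive -> definite
Clause 6: 1 positive -> definite
Definite clause count = 3.

3


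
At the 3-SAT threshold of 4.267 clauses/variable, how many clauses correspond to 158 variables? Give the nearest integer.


The 3-SAT phase transition occurs at approximately 4.267 clauses per variable.
m = 4.267 * 158 = 674.186.
Rounded to nearest integer: 674.

674


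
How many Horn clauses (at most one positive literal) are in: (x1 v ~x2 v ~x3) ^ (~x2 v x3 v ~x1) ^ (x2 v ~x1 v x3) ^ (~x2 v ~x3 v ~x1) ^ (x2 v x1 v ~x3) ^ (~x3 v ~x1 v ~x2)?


A Horn clause has at most one positive literal.
Clause 1: 1 positive lit(s) -> Horn
Clause 2: 1 positive lit(s) -> Horn
Clause 3: 2 positive lit(s) -> not Horn
Clause 4: 0 positive lit(s) -> Horn
Clause 5: 2 positive lit(s) -> not Horn
Clause 6: 0 positive lit(s) -> Horn
Total Horn clauses = 4.

4


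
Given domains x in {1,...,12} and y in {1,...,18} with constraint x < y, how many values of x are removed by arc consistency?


For the constraint x < y, x needs a supporting value in y's domain.
x can be at most 17 (one less than y's maximum).
Valid x values from domain: 12 out of 12.
Pruned = 12 - 12 = 0.

0


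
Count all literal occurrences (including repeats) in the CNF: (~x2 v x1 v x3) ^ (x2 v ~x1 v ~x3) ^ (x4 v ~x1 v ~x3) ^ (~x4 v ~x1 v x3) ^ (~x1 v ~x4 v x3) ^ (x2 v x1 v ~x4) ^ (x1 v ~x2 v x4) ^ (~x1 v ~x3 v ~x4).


Clause lengths: 3, 3, 3, 3, 3, 3, 3, 3.
Sum = 3 + 3 + 3 + 3 + 3 + 3 + 3 + 3 = 24.

24


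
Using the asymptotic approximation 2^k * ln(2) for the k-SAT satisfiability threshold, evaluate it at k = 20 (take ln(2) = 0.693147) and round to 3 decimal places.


Using the asymptotic formula: threshold ~ 2^k * ln(2).
2^20 = 1048576.
1048576 * 0.693147 = 726817.309.

726817.309


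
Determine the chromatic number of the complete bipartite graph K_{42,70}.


K_{42,70} is bipartite by definition: the two parts are independent sets, with every edge crossing between them.
Color all vertices in one part with color 1 and all vertices in the other part with color 2.
Since the graph has at least one edge, one color does not suffice.
Chromatic number = 2.

2


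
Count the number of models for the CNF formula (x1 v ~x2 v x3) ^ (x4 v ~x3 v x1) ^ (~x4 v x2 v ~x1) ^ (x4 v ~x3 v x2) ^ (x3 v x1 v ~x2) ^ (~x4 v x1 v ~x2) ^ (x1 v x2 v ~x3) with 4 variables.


Enumerate all 16 truth assignments over 4 variables.
Test each against every clause.
Satisfying assignments found: 7.

7


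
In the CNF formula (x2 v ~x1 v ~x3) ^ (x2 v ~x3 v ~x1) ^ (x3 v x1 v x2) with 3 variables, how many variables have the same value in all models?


Find all satisfying assignments: 6 model(s).
Check which variables have the same value in every model.
No variable is fixed across all models.
Backbone size = 0.

0


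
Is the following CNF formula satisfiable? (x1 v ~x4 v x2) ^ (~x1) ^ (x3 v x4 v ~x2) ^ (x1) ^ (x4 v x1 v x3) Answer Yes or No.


Check all 16 possible truth assignments.
Number of satisfying assignments found: 0.
The formula is unsatisfiable.

No


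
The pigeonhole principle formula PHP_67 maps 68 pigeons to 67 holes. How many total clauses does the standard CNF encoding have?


The PHP encoding has two parts:
1) At-least-one-hole clauses: 68 (one per pigeon, each with 67 literals).
2) At-most-one-pigeon-per-hole clauses: 67 holes * C(68,2) = 67 * 2278 = 152626.
Total clauses = 68 + 152626 = 152694.

152694


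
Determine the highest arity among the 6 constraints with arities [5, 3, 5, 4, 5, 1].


The arities are: 5, 3, 5, 4, 5, 1.
Scan for the maximum value.
Maximum arity = 5.

5


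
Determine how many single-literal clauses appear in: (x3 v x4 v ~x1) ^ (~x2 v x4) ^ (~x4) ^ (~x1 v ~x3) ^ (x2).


A unit clause contains exactly one literal.
Unit clauses found: (~x4), (x2).
Count = 2.

2


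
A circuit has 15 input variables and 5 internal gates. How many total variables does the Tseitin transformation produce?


The Tseitin transformation introduces one auxiliary variable per gate.
Total variables = inputs + gates = 15 + 5 = 20.

20


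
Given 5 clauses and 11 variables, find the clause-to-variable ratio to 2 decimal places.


Clause-to-variable ratio = clauses / variables.
5 / 11 = 0.45.

0.45


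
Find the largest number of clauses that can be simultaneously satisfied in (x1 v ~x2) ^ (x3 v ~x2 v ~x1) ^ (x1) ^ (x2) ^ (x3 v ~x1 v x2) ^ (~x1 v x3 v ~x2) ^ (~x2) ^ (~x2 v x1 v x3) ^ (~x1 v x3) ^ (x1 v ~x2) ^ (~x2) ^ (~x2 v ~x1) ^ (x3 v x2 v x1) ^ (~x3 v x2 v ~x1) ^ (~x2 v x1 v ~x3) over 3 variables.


Enumerate all 8 truth assignments.
For each, count how many of the 15 clauses are satisfied.
The formula is not fully satisfiable, so the maximum is below 15.
Maximum simultaneously satisfiable clauses = 13.

13


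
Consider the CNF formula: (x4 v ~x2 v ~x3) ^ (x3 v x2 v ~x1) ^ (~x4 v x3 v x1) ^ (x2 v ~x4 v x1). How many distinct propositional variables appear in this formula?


Identify each distinct variable in the formula.
Variables found: x1, x2, x3, x4.
Total distinct variables = 4.

4


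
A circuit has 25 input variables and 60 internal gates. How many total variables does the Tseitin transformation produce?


The Tseitin transformation introduces one auxiliary variable per gate.
Total variables = inputs + gates = 25 + 60 = 85.

85


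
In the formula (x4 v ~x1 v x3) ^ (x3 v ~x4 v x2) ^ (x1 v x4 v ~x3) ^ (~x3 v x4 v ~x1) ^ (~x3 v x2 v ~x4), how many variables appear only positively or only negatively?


A pure literal appears in only one polarity across all clauses.
Pure literals: x2 (positive only).
Count = 1.

1


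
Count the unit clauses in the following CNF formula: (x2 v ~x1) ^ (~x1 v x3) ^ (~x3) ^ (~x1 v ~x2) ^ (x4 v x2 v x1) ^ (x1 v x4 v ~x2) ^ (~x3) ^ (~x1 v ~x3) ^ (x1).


A unit clause contains exactly one literal.
Unit clauses found: (~x3), (~x3), (x1).
Count = 3.

3


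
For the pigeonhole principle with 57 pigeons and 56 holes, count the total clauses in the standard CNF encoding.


The PHP encoding has two parts:
1) At-least-one-hole clauses: 57 (one per pigeon, each with 56 literals).
2) At-most-one-pigeon-per-hole clauses: 56 holes * C(57,2) = 56 * 1596 = 89376.
Total clauses = 57 + 89376 = 89433.

89433


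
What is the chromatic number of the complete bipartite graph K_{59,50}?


K_{59,50} is bipartite by definition: the two parts are independent sets, with every edge crossing between them.
Color all vertices in one part with color 1 and all vertices in the other part with color 2.
Since the graph has at least one edge, one color does not suffice.
Chromatic number = 2.

2


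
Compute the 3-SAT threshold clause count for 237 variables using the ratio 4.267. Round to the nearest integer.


The 3-SAT phase transition occurs at approximately 4.267 clauses per variable.
m = 4.267 * 237 = 1011.279.
Rounded to nearest integer: 1011.

1011


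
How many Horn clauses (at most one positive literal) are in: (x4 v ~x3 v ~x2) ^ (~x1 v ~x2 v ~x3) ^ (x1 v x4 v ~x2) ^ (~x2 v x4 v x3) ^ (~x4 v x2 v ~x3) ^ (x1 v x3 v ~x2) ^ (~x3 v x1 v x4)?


A Horn clause has at most one positive literal.
Clause 1: 1 positive lit(s) -> Horn
Clause 2: 0 positive lit(s) -> Horn
Clause 3: 2 positive lit(s) -> not Horn
Clause 4: 2 positive lit(s) -> not Horn
Clause 5: 1 positive lit(s) -> Horn
Clause 6: 2 positive lit(s) -> not Horn
Clause 7: 2 positive lit(s) -> not Horn
Total Horn clauses = 3.

3


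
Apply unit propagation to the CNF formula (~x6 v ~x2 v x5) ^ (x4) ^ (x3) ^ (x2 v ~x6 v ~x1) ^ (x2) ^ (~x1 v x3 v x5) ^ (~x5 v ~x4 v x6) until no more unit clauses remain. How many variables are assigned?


Unit propagation repeatedly assigns the literal in any unit clause, then simplifies.
Assignments in order: x4 = T, x3 = T, x2 = T.
No further unit clauses remain.
Total variables assigned = 3.

3


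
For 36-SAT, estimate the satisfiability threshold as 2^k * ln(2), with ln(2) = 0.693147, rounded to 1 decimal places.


Using the asymptotic formula: threshold ~ 2^k * ln(2).
2^36 = 68719476736.
68719476736 * 0.693147 = 47632699141.1.

47632699141.1


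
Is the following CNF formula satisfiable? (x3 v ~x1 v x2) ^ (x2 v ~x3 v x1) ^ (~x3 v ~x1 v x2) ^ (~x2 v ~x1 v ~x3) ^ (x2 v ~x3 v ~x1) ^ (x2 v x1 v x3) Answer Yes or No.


Check all 8 possible truth assignments.
Number of satisfying assignments found: 3.
The formula is satisfiable.

Yes


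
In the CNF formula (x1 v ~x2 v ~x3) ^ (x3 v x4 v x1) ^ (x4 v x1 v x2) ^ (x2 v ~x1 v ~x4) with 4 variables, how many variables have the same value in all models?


Find all satisfying assignments: 9 model(s).
Check which variables have the same value in every model.
No variable is fixed across all models.
Backbone size = 0.

0


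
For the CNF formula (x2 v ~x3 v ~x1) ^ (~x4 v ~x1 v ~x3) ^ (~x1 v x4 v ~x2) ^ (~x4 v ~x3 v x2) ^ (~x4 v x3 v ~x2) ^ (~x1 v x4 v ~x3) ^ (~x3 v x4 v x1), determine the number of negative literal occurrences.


Scan each clause for negated literals.
Clause 1: 2 negative; Clause 2: 3 negative; Clause 3: 2 negative; Clause 4: 2 negative; Clause 5: 2 negative; Clause 6: 2 negative; Clause 7: 1 negative.
Total negative literal occurrences = 14.

14


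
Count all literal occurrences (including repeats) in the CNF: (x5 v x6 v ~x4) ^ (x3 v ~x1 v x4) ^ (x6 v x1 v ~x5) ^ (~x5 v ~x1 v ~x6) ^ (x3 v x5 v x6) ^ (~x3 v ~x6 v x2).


Clause lengths: 3, 3, 3, 3, 3, 3.
Sum = 3 + 3 + 3 + 3 + 3 + 3 = 18.

18


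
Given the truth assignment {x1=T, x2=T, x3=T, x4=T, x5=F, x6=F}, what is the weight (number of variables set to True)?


The weight is the number of variables assigned True.
True variables: x1, x2, x3, x4.
Weight = 4.

4


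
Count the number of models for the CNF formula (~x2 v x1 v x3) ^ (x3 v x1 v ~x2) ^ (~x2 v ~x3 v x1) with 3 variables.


Enumerate all 8 truth assignments over 3 variables.
Test each against every clause.
Satisfying assignments found: 6.

6


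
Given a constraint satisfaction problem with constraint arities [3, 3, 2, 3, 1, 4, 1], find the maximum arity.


The arities are: 3, 3, 2, 3, 1, 4, 1.
Scan for the maximum value.
Maximum arity = 4.

4


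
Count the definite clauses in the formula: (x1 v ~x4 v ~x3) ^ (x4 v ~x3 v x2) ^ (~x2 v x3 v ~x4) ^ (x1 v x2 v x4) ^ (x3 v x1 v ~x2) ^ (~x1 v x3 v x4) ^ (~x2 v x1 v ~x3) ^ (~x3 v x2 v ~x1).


A definite clause has exactly one positive literal.
Clause 1: 1 positive -> definite
Clause 2: 2 positive -> not definite
Clause 3: 1 positive -> definite
Clause 4: 3 positive -> not definite
Clause 5: 2 positive -> not definite
Clause 6: 2 positive -> not definite
Clause 7: 1 positive -> definite
Clause 8: 1 positive -> definite
Definite clause count = 4.

4


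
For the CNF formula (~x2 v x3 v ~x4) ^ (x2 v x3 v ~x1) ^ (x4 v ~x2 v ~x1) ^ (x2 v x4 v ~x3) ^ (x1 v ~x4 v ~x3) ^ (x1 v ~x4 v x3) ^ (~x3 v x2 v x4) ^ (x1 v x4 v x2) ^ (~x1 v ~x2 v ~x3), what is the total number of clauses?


Each group enclosed in parentheses joined by ^ is one clause.
Counting the conjuncts: 9 clauses.

9


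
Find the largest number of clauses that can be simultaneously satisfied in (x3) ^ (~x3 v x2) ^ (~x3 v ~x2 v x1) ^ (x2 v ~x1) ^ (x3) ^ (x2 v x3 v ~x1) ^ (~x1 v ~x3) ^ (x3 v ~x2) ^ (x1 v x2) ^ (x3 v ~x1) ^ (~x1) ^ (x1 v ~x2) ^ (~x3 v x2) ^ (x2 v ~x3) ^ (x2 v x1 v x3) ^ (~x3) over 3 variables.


Enumerate all 8 truth assignments.
For each, count how many of the 16 clauses are satisfied.
The formula is not fully satisfiable, so the maximum is below 16.
Maximum simultaneously satisfiable clauses = 13.

13


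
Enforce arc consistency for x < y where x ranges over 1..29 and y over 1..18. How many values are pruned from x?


For the constraint x < y, x needs a supporting value in y's domain.
x can be at most 17 (one less than y's maximum).
Valid x values from domain: 17 out of 29.
Pruned = 29 - 17 = 12.

12


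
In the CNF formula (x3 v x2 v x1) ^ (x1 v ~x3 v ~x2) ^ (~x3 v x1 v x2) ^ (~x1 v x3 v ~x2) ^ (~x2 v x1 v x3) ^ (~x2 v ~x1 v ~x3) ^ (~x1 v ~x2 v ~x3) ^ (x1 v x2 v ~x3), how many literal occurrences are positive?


Scan each clause for unnegated literals.
Clause 1: 3 positive; Clause 2: 1 positive; Clause 3: 2 positive; Clause 4: 1 positive; Clause 5: 2 positive; Clause 6: 0 positive; Clause 7: 0 positive; Clause 8: 2 positive.
Total positive literal occurrences = 11.

11


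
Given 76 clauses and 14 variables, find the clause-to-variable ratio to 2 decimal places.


Clause-to-variable ratio = clauses / variables.
76 / 14 = 5.43.

5.43


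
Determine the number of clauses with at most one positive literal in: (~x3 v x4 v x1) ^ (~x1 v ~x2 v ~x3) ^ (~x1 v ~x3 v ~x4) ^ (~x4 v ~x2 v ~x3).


A Horn clause has at most one positive literal.
Clause 1: 2 positive lit(s) -> not Horn
Clause 2: 0 positive lit(s) -> Horn
Clause 3: 0 positive lit(s) -> Horn
Clause 4: 0 positive lit(s) -> Horn
Total Horn clauses = 3.

3


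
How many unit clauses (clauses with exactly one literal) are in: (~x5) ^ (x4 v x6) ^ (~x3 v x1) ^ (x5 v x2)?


A unit clause contains exactly one literal.
Unit clauses found: (~x5).
Count = 1.

1


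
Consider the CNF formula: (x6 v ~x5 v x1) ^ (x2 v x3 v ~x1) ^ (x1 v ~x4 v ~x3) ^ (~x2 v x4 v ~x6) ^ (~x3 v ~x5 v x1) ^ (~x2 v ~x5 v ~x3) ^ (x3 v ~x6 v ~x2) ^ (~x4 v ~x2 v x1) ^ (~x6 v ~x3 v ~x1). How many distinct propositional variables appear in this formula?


Identify each distinct variable in the formula.
Variables found: x1, x2, x3, x4, x5, x6.
Total distinct variables = 6.

6


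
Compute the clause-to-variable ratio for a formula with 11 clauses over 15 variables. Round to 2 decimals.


Clause-to-variable ratio = clauses / variables.
11 / 15 = 0.73.

0.73


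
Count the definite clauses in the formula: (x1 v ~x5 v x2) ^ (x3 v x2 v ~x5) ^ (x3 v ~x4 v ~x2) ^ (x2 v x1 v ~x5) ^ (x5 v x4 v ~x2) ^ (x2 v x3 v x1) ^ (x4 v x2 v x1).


A definite clause has exactly one positive literal.
Clause 1: 2 positive -> not definite
Clause 2: 2 positive -> not definite
Clause 3: 1 positive -> definite
Clause 4: 2 positive -> not definite
Clause 5: 2 positive -> not definite
Clause 6: 3 positive -> not definite
Clause 7: 3 positive -> not definite
Definite clause count = 1.

1


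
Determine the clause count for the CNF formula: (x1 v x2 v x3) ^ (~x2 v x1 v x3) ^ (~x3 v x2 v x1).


Each group enclosed in parentheses joined by ^ is one clause.
Counting the conjuncts: 3 clauses.

3


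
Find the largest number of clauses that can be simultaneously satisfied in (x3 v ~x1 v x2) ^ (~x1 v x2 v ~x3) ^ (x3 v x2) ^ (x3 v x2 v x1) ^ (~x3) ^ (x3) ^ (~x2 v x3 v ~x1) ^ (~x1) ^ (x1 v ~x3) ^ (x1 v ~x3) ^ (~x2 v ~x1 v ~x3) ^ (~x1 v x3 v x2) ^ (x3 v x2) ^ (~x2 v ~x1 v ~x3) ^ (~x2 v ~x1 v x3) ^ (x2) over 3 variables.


Enumerate all 8 truth assignments.
For each, count how many of the 16 clauses are satisfied.
The formula is not fully satisfiable, so the maximum is below 16.
Maximum simultaneously satisfiable clauses = 15.

15


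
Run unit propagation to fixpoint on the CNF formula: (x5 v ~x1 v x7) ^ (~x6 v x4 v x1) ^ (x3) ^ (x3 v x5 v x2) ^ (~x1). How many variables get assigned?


Unit propagation repeatedly assigns the literal in any unit clause, then simplifies.
Assignments in order: x3 = T, x1 = F.
No further unit clauses remain.
Total variables assigned = 2.

2


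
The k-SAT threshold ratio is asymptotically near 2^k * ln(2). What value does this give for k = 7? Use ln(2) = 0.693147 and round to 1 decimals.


Using the asymptotic formula: threshold ~ 2^k * ln(2).
2^7 = 128.
128 * 0.693147 = 88.7.

88.7


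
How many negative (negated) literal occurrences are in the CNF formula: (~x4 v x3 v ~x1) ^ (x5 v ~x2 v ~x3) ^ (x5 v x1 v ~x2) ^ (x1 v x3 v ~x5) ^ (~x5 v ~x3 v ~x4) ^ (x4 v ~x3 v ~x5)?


Scan each clause for negated literals.
Clause 1: 2 negative; Clause 2: 2 negative; Clause 3: 1 negative; Clause 4: 1 negative; Clause 5: 3 negative; Clause 6: 2 negative.
Total negative literal occurrences = 11.

11


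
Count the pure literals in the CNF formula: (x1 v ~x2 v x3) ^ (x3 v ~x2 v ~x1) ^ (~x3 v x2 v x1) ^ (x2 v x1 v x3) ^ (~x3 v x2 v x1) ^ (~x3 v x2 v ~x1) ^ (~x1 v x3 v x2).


A pure literal appears in only one polarity across all clauses.
No pure literals found.
Count = 0.

0


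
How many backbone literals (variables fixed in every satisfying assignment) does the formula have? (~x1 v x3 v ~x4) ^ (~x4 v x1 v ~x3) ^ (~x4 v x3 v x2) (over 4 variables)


Find all satisfying assignments: 11 model(s).
Check which variables have the same value in every model.
No variable is fixed across all models.
Backbone size = 0.

0


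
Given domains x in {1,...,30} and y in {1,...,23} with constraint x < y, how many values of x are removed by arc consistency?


For the constraint x < y, x needs a supporting value in y's domain.
x can be at most 22 (one less than y's maximum).
Valid x values from domain: 22 out of 30.
Pruned = 30 - 22 = 8.

8


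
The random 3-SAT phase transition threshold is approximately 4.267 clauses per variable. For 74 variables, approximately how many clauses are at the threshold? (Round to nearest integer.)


The 3-SAT phase transition occurs at approximately 4.267 clauses per variable.
m = 4.267 * 74 = 315.758.
Rounded to nearest integer: 316.

316


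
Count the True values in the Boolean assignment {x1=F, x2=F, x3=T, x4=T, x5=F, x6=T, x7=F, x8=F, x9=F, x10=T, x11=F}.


The weight is the number of variables assigned True.
True variables: x3, x4, x6, x10.
Weight = 4.

4


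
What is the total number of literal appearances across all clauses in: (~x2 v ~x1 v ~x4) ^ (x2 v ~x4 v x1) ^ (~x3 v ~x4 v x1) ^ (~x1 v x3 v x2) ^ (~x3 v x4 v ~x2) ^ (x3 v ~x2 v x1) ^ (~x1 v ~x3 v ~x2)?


Clause lengths: 3, 3, 3, 3, 3, 3, 3.
Sum = 3 + 3 + 3 + 3 + 3 + 3 + 3 = 21.

21


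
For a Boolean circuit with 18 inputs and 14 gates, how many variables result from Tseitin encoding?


The Tseitin transformation introduces one auxiliary variable per gate.
Total variables = inputs + gates = 18 + 14 = 32.

32


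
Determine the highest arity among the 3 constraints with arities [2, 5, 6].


The arities are: 2, 5, 6.
Scan for the maximum value.
Maximum arity = 6.

6


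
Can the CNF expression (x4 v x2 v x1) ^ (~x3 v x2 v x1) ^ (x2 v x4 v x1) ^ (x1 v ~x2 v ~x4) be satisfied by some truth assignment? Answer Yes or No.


Check all 16 possible truth assignments.
Number of satisfying assignments found: 11.
The formula is satisfiable.

Yes


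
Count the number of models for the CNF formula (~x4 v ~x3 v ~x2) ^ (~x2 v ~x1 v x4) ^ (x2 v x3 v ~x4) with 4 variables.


Enumerate all 16 truth assignments over 4 variables.
Test each against every clause.
Satisfying assignments found: 10.

10


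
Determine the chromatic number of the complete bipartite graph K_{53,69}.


K_{53,69} is bipartite by definition: the two parts are independent sets, with every edge crossing between them.
Color all vertices in one part with color 1 and all vertices in the other part with color 2.
Since the graph has at least one edge, one color does not suffice.
Chromatic number = 2.

2


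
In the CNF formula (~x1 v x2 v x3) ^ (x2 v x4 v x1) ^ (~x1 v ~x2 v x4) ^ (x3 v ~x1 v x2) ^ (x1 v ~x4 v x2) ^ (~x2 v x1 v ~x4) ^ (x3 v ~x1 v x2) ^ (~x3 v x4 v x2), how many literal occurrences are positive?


Scan each clause for unnegated literals.
Clause 1: 2 positive; Clause 2: 3 positive; Clause 3: 1 positive; Clause 4: 2 positive; Clause 5: 2 positive; Clause 6: 1 positive; Clause 7: 2 positive; Clause 8: 2 positive.
Total positive literal occurrences = 15.

15


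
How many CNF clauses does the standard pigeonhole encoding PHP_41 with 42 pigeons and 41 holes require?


The PHP encoding has two parts:
1) At-least-one-hole clauses: 42 (one per pigeon, each with 41 literals).
2) At-most-one-pigeon-per-hole clauses: 41 holes * C(42,2) = 41 * 861 = 35301.
Total clauses = 42 + 35301 = 35343.

35343


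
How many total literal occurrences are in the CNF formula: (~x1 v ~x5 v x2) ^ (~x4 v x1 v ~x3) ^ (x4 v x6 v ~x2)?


Clause lengths: 3, 3, 3.
Sum = 3 + 3 + 3 = 9.

9


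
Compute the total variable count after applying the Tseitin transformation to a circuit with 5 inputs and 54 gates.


The Tseitin transformation introduces one auxiliary variable per gate.
Total variables = inputs + gates = 5 + 54 = 59.

59


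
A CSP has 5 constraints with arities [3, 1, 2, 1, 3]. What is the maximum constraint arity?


The arities are: 3, 1, 2, 1, 3.
Scan for the maximum value.
Maximum arity = 3.

3


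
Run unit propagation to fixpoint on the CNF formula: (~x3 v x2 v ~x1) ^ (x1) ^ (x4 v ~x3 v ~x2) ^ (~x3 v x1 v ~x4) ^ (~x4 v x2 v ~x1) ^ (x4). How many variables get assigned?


Unit propagation repeatedly assigns the literal in any unit clause, then simplifies.
Assignments in order: x1 = T, x4 = T, x2 = T.
No further unit clauses remain.
Total variables assigned = 3.

3


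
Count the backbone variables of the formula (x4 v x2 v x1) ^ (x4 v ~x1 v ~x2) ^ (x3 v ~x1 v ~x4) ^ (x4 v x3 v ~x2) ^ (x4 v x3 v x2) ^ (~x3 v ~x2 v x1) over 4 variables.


Find all satisfying assignments: 6 model(s).
Check which variables have the same value in every model.
No variable is fixed across all models.
Backbone size = 0.

0


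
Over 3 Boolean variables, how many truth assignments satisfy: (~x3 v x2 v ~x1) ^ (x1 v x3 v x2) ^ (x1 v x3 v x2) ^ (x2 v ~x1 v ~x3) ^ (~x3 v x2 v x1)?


Enumerate all 8 truth assignments over 3 variables.
Test each against every clause.
Satisfying assignments found: 5.

5


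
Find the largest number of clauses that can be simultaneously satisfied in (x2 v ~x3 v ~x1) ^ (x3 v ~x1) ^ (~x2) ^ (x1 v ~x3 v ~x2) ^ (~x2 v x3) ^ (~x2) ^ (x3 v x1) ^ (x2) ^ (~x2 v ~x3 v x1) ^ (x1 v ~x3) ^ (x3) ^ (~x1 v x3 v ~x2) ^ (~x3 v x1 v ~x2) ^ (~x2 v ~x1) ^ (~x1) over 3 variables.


Enumerate all 8 truth assignments.
For each, count how many of the 15 clauses are satisfied.
The formula is not fully satisfiable, so the maximum is below 15.
Maximum simultaneously satisfiable clauses = 13.

13


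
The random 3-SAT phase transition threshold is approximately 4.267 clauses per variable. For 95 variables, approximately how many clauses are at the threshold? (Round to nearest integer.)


The 3-SAT phase transition occurs at approximately 4.267 clauses per variable.
m = 4.267 * 95 = 405.365.
Rounded to nearest integer: 405.

405


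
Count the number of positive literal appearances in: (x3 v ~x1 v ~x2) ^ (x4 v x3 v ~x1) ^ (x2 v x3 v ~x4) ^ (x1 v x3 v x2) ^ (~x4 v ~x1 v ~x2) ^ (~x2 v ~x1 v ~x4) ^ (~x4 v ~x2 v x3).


Scan each clause for unnegated literals.
Clause 1: 1 positive; Clause 2: 2 positive; Clause 3: 2 positive; Clause 4: 3 positive; Clause 5: 0 positive; Clause 6: 0 positive; Clause 7: 1 positive.
Total positive literal occurrences = 9.

9


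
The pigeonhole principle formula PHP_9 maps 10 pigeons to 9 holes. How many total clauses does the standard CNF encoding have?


The PHP encoding has two parts:
1) At-least-one-hole clauses: 10 (one per pigeon, each with 9 literals).
2) At-most-one-pigeon-per-hole clauses: 9 holes * C(10,2) = 9 * 45 = 405.
Total clauses = 10 + 405 = 415.

415


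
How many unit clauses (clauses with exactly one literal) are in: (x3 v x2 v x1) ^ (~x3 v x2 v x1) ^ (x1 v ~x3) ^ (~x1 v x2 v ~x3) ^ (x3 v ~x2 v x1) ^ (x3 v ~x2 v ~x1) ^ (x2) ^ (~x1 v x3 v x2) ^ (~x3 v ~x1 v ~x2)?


A unit clause contains exactly one literal.
Unit clauses found: (x2).
Count = 1.

1


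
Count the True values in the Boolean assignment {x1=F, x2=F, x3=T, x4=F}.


The weight is the number of variables assigned True.
True variables: x3.
Weight = 1.

1


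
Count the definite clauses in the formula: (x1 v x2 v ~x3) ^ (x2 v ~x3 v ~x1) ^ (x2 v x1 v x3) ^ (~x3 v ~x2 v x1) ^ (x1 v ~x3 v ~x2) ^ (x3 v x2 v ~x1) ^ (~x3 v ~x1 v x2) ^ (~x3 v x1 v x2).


A definite clause has exactly one positive literal.
Clause 1: 2 positive -> not definite
Clause 2: 1 positive -> definite
Clause 3: 3 positive -> not definite
Clause 4: 1 positive -> definite
Clause 5: 1 positive -> definite
Clause 6: 2 positive -> not definite
Clause 7: 1 positive -> definite
Clause 8: 2 positive -> not definite
Definite clause count = 4.

4


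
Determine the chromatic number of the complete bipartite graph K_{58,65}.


K_{58,65} is bipartite by definition: the two parts are independent sets, with every edge crossing between them.
Color all vertices in one part with color 1 and all vertices in the other part with color 2.
Since the graph has at least one edge, one color does not suffice.
Chromatic number = 2.

2


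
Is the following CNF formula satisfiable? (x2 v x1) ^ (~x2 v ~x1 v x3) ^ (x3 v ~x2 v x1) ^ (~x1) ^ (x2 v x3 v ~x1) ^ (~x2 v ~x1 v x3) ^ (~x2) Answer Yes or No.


Check all 8 possible truth assignments.
Number of satisfying assignments found: 0.
The formula is unsatisfiable.

No


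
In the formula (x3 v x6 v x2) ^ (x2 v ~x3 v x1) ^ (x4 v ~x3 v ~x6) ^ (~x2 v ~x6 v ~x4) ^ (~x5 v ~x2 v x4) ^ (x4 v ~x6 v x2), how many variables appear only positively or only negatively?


A pure literal appears in only one polarity across all clauses.
Pure literals: x1 (positive only), x5 (negative only).
Count = 2.

2


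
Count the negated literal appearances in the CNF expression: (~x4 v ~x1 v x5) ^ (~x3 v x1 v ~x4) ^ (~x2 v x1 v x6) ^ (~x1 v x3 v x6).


Scan each clause for negated literals.
Clause 1: 2 negative; Clause 2: 2 negative; Clause 3: 1 negative; Clause 4: 1 negative.
Total negative literal occurrences = 6.

6


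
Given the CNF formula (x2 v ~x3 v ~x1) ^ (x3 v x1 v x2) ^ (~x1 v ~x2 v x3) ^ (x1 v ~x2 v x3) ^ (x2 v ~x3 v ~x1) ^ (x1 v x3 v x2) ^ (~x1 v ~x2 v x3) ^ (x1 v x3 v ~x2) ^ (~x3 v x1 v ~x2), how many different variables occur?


Identify each distinct variable in the formula.
Variables found: x1, x2, x3.
Total distinct variables = 3.

3


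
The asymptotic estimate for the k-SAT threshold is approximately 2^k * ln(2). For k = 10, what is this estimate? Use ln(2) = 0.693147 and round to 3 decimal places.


Using the asymptotic formula: threshold ~ 2^k * ln(2).
2^10 = 1024.
1024 * 0.693147 = 709.783.

709.783


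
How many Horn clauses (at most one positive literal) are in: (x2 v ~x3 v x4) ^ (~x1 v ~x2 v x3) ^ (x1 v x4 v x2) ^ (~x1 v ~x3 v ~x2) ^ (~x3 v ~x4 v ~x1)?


A Horn clause has at most one positive literal.
Clause 1: 2 positive lit(s) -> not Horn
Clause 2: 1 positive lit(s) -> Horn
Clause 3: 3 positive lit(s) -> not Horn
Clause 4: 0 positive lit(s) -> Horn
Clause 5: 0 positive lit(s) -> Horn
Total Horn clauses = 3.

3


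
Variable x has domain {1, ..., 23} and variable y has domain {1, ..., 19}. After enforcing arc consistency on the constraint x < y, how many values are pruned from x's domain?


For the constraint x < y, x needs a supporting value in y's domain.
x can be at most 18 (one less than y's maximum).
Valid x values from domain: 18 out of 23.
Pruned = 23 - 18 = 5.

5


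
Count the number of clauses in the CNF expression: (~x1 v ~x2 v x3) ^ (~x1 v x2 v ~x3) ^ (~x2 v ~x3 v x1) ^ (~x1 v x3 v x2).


Each group enclosed in parentheses joined by ^ is one clause.
Counting the conjuncts: 4 clauses.

4


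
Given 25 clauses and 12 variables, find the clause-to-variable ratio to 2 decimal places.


Clause-to-variable ratio = clauses / variables.
25 / 12 = 2.08.

2.08


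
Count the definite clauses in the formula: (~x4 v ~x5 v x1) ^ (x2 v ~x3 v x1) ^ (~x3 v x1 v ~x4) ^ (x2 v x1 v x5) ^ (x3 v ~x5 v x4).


A definite clause has exactly one positive literal.
Clause 1: 1 positive -> definite
Clause 2: 2 positive -> not definite
Clause 3: 1 positive -> definite
Clause 4: 3 positive -> not definite
Clause 5: 2 positive -> not definite
Definite clause count = 2.

2


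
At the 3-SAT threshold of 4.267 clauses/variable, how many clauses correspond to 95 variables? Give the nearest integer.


The 3-SAT phase transition occurs at approximately 4.267 clauses per variable.
m = 4.267 * 95 = 405.365.
Rounded to nearest integer: 405.

405


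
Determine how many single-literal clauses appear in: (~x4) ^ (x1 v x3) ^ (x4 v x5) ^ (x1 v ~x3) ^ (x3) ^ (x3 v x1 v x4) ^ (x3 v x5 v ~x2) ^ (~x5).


A unit clause contains exactly one literal.
Unit clauses found: (~x4), (x3), (~x5).
Count = 3.

3


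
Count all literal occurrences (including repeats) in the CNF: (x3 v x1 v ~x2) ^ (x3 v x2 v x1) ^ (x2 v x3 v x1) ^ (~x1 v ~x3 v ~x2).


Clause lengths: 3, 3, 3, 3.
Sum = 3 + 3 + 3 + 3 = 12.

12


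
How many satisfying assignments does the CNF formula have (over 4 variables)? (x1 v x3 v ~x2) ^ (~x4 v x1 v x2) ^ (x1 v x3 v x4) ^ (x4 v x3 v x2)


Enumerate all 16 truth assignments over 4 variables.
Test each against every clause.
Satisfying assignments found: 10.

10


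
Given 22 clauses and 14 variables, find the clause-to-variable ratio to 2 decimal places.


Clause-to-variable ratio = clauses / variables.
22 / 14 = 1.57.

1.57


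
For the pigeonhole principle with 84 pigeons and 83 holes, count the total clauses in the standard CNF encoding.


The PHP encoding has two parts:
1) At-least-one-hole clauses: 84 (one per pigeon, each with 83 literals).
2) At-most-one-pigeon-per-hole clauses: 83 holes * C(84,2) = 83 * 3486 = 289338.
Total clauses = 84 + 289338 = 289422.

289422


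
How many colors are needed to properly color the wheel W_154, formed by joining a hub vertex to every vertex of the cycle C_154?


W_154 consists of the cycle C_154 together with a hub vertex adjacent to every cycle vertex.
The cycle C_154 needs 2 colors (even cycle -> 2).
The hub is adjacent to every cycle vertex, so it must receive a new color distinct from all of them.
Chromatic number = 2 + 1 = 3.

3


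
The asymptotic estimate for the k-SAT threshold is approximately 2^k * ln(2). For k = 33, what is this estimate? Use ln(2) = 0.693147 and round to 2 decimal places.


Using the asymptotic formula: threshold ~ 2^k * ln(2).
2^33 = 8589934592.
8589934592 * 0.693147 = 5954087392.64.

5954087392.64


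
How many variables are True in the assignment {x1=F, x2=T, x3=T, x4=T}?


The weight is the number of variables assigned True.
True variables: x2, x3, x4.
Weight = 3.

3


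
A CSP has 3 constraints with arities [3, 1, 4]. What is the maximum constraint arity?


The arities are: 3, 1, 4.
Scan for the maximum value.
Maximum arity = 4.

4


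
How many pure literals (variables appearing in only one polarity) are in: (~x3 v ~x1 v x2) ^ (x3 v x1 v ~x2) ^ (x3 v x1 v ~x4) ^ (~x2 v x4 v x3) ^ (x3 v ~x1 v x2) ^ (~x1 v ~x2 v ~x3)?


A pure literal appears in only one polarity across all clauses.
No pure literals found.
Count = 0.

0


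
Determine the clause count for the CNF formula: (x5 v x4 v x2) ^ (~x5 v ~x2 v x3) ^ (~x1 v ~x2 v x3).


Each group enclosed in parentheses joined by ^ is one clause.
Counting the conjuncts: 3 clauses.

3


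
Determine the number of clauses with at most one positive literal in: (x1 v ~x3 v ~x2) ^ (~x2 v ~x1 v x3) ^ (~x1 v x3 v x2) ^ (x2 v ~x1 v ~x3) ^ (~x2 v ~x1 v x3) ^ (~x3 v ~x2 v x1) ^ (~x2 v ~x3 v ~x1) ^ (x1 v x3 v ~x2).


A Horn clause has at most one positive literal.
Clause 1: 1 positive lit(s) -> Horn
Clause 2: 1 positive lit(s) -> Horn
Clause 3: 2 positive lit(s) -> not Horn
Clause 4: 1 positive lit(s) -> Horn
Clause 5: 1 positive lit(s) -> Horn
Clause 6: 1 positive lit(s) -> Horn
Clause 7: 0 positive lit(s) -> Horn
Clause 8: 2 positive lit(s) -> not Horn
Total Horn clauses = 6.

6


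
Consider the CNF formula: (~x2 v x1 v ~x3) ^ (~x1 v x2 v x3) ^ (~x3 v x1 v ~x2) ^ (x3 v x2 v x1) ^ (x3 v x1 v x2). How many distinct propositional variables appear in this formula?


Identify each distinct variable in the formula.
Variables found: x1, x2, x3.
Total distinct variables = 3.

3


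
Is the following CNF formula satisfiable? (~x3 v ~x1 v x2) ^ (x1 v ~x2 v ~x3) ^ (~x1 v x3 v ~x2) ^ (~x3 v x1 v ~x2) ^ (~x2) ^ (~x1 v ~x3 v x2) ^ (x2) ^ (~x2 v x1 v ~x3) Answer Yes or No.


Check all 8 possible truth assignments.
Number of satisfying assignments found: 0.
The formula is unsatisfiable.

No


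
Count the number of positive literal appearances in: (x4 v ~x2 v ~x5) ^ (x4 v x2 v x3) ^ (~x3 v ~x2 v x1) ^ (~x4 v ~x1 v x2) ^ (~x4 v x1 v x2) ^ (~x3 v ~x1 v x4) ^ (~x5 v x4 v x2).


Scan each clause for unnegated literals.
Clause 1: 1 positive; Clause 2: 3 positive; Clause 3: 1 positive; Clause 4: 1 positive; Clause 5: 2 positive; Clause 6: 1 positive; Clause 7: 2 positive.
Total positive literal occurrences = 11.

11


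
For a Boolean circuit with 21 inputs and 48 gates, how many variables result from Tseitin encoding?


The Tseitin transformation introduces one auxiliary variable per gate.
Total variables = inputs + gates = 21 + 48 = 69.

69


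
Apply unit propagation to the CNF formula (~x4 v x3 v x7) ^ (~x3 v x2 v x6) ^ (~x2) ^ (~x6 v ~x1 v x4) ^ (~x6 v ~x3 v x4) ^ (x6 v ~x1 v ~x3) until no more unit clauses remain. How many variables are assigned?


Unit propagation repeatedly assigns the literal in any unit clause, then simplifies.
Assignments in order: x2 = F.
No further unit clauses remain.
Total variables assigned = 1.

1


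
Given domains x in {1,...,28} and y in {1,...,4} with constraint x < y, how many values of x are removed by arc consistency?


For the constraint x < y, x needs a supporting value in y's domain.
x can be at most 3 (one less than y's maximum).
Valid x values from domain: 3 out of 28.
Pruned = 28 - 3 = 25.

25
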